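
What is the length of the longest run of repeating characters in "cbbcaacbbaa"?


Input: "cbbcaacbbaa"
Scanning for longest run:
  Position 1 ('b'): new char, reset run to 1
  Position 2 ('b'): continues run of 'b', length=2
  Position 3 ('c'): new char, reset run to 1
  Position 4 ('a'): new char, reset run to 1
  Position 5 ('a'): continues run of 'a', length=2
  Position 6 ('c'): new char, reset run to 1
  Position 7 ('b'): new char, reset run to 1
  Position 8 ('b'): continues run of 'b', length=2
  Position 9 ('a'): new char, reset run to 1
  Position 10 ('a'): continues run of 'a', length=2
Longest run: 'b' with length 2

2


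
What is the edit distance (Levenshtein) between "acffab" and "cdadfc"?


Computing edit distance: "acffab" -> "cdadfc"
DP table:
           c    d    a    d    f    c
      0    1    2    3    4    5    6
  a   1    1    2    2    3    4    5
  c   2    1    2    3    3    4    4
  f   3    2    2    3    4    3    4
  f   4    3    3    3    4    4    4
  a   5    4    4    3    4    5    5
  b   6    5    5    4    4    5    6
Edit distance = dp[6][6] = 6

6


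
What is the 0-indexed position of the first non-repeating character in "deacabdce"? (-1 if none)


Input: deacabdce
Character frequencies:
  'a': 2
  'b': 1
  'c': 2
  'd': 2
  'e': 2
Scanning left to right for freq == 1:
  Position 0 ('d'): freq=2, skip
  Position 1 ('e'): freq=2, skip
  Position 2 ('a'): freq=2, skip
  Position 3 ('c'): freq=2, skip
  Position 4 ('a'): freq=2, skip
  Position 5 ('b'): unique! => answer = 5

5


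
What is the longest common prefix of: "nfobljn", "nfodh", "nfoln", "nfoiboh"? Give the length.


Words: nfobljn, nfodh, nfoln, nfoiboh
  Position 0: all 'n' => match
  Position 1: all 'f' => match
  Position 2: all 'o' => match
  Position 3: ('b', 'd', 'l', 'i') => mismatch, stop
LCP = "nfo" (length 3)

3


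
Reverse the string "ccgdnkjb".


Input: ccgdnkjb
Reading characters right to left:
  Position 7: 'b'
  Position 6: 'j'
  Position 5: 'k'
  Position 4: 'n'
  Position 3: 'd'
  Position 2: 'g'
  Position 1: 'c'
  Position 0: 'c'
Reversed: bjkndgcc

bjkndgcc


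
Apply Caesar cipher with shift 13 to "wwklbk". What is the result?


Caesar cipher: shift "wwklbk" by 13
  'w' (pos 22) + 13 = pos 9 = 'j'
  'w' (pos 22) + 13 = pos 9 = 'j'
  'k' (pos 10) + 13 = pos 23 = 'x'
  'l' (pos 11) + 13 = pos 24 = 'y'
  'b' (pos 1) + 13 = pos 14 = 'o'
  'k' (pos 10) + 13 = pos 23 = 'x'
Result: jjxyox

jjxyox


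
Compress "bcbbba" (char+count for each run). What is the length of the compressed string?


Input: bcbbba
Runs:
  'b' x 1 => "b1"
  'c' x 1 => "c1"
  'b' x 3 => "b3"
  'a' x 1 => "a1"
Compressed: "b1c1b3a1"
Compressed length: 8

8


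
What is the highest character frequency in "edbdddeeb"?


Input: edbdddeeb
Character counts:
  'b': 2
  'd': 4
  'e': 3
Maximum frequency: 4

4


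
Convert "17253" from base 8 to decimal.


Input: "17253" in base 8
Positional expansion:
  Digit '1' (value 1) x 8^4 = 4096
  Digit '7' (value 7) x 8^3 = 3584
  Digit '2' (value 2) x 8^2 = 128
  Digit '5' (value 5) x 8^1 = 40
  Digit '3' (value 3) x 8^0 = 3
Sum = 7851

7851


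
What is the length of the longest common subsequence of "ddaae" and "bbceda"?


LCS of "ddaae" and "bbceda"
DP table:
           b    b    c    e    d    a
      0    0    0    0    0    0    0
  d   0    0    0    0    0    1    1
  d   0    0    0    0    0    1    1
  a   0    0    0    0    0    1    2
  a   0    0    0    0    0    1    2
  e   0    0    0    0    1    1    2
LCS length = dp[5][6] = 2

2


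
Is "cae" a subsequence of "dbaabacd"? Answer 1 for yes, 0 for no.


Check if "cae" is a subsequence of "dbaabacd"
Greedy scan:
  Position 0 ('d'): no match needed
  Position 1 ('b'): no match needed
  Position 2 ('a'): no match needed
  Position 3 ('a'): no match needed
  Position 4 ('b'): no match needed
  Position 5 ('a'): no match needed
  Position 6 ('c'): matches sub[0] = 'c'
  Position 7 ('d'): no match needed
Only matched 1/3 characters => not a subsequence

0


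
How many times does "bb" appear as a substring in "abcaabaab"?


Searching for "bb" in "abcaabaab"
Scanning each position:
  Position 0: "ab" => no
  Position 1: "bc" => no
  Position 2: "ca" => no
  Position 3: "aa" => no
  Position 4: "ab" => no
  Position 5: "ba" => no
  Position 6: "aa" => no
  Position 7: "ab" => no
Total occurrences: 0

0


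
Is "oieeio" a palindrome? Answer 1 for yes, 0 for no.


Input: oieeio
Reversed: oieeio
  Compare pos 0 ('o') with pos 5 ('o'): match
  Compare pos 1 ('i') with pos 4 ('i'): match
  Compare pos 2 ('e') with pos 3 ('e'): match
Result: palindrome

1


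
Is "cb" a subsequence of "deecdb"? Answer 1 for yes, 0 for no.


Check if "cb" is a subsequence of "deecdb"
Greedy scan:
  Position 0 ('d'): no match needed
  Position 1 ('e'): no match needed
  Position 2 ('e'): no match needed
  Position 3 ('c'): matches sub[0] = 'c'
  Position 4 ('d'): no match needed
  Position 5 ('b'): matches sub[1] = 'b'
All 2 characters matched => is a subsequence

1


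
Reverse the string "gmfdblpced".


Input: gmfdblpced
Reading characters right to left:
  Position 9: 'd'
  Position 8: 'e'
  Position 7: 'c'
  Position 6: 'p'
  Position 5: 'l'
  Position 4: 'b'
  Position 3: 'd'
  Position 2: 'f'
  Position 1: 'm'
  Position 0: 'g'
Reversed: decplbdfmg

decplbdfmg


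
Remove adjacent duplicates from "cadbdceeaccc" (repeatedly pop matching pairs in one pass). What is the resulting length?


Input: cadbdceeaccc
Stack-based adjacent duplicate removal:
  Read 'c': push. Stack: c
  Read 'a': push. Stack: ca
  Read 'd': push. Stack: cad
  Read 'b': push. Stack: cadb
  Read 'd': push. Stack: cadbd
  Read 'c': push. Stack: cadbdc
  Read 'e': push. Stack: cadbdce
  Read 'e': matches stack top 'e' => pop. Stack: cadbdc
  Read 'a': push. Stack: cadbdca
  Read 'c': push. Stack: cadbdcac
  Read 'c': matches stack top 'c' => pop. Stack: cadbdca
  Read 'c': push. Stack: cadbdcac
Final stack: "cadbdcac" (length 8)

8


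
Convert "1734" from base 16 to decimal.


Input: "1734" in base 16
Positional expansion:
  Digit '1' (value 1) x 16^3 = 4096
  Digit '7' (value 7) x 16^2 = 1792
  Digit '3' (value 3) x 16^1 = 48
  Digit '4' (value 4) x 16^0 = 4
Sum = 5940

5940


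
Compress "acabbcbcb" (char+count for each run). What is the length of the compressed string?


Input: acabbcbcb
Runs:
  'a' x 1 => "a1"
  'c' x 1 => "c1"
  'a' x 1 => "a1"
  'b' x 2 => "b2"
  'c' x 1 => "c1"
  'b' x 1 => "b1"
  'c' x 1 => "c1"
  'b' x 1 => "b1"
Compressed: "a1c1a1b2c1b1c1b1"
Compressed length: 16

16


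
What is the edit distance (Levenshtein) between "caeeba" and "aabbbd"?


Computing edit distance: "caeeba" -> "aabbbd"
DP table:
           a    a    b    b    b    d
      0    1    2    3    4    5    6
  c   1    1    2    3    4    5    6
  a   2    1    1    2    3    4    5
  e   3    2    2    2    3    4    5
  e   4    3    3    3    3    4    5
  b   5    4    4    3    3    3    4
  a   6    5    4    4    4    4    4
Edit distance = dp[6][6] = 4

4


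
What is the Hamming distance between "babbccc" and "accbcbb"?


Comparing "babbccc" and "accbcbb" position by position:
  Position 0: 'b' vs 'a' => differ
  Position 1: 'a' vs 'c' => differ
  Position 2: 'b' vs 'c' => differ
  Position 3: 'b' vs 'b' => same
  Position 4: 'c' vs 'c' => same
  Position 5: 'c' vs 'b' => differ
  Position 6: 'c' vs 'b' => differ
Total differences (Hamming distance): 5

5


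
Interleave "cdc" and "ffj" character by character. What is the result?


Interleaving "cdc" and "ffj":
  Position 0: 'c' from first, 'f' from second => "cf"
  Position 1: 'd' from first, 'f' from second => "df"
  Position 2: 'c' from first, 'j' from second => "cj"
Result: cfdfcj

cfdfcj


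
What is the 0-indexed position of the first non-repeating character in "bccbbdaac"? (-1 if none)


Input: bccbbdaac
Character frequencies:
  'a': 2
  'b': 3
  'c': 3
  'd': 1
Scanning left to right for freq == 1:
  Position 0 ('b'): freq=3, skip
  Position 1 ('c'): freq=3, skip
  Position 2 ('c'): freq=3, skip
  Position 3 ('b'): freq=3, skip
  Position 4 ('b'): freq=3, skip
  Position 5 ('d'): unique! => answer = 5

5


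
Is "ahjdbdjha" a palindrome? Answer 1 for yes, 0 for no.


Input: ahjdbdjha
Reversed: ahjdbdjha
  Compare pos 0 ('a') with pos 8 ('a'): match
  Compare pos 1 ('h') with pos 7 ('h'): match
  Compare pos 2 ('j') with pos 6 ('j'): match
  Compare pos 3 ('d') with pos 5 ('d'): match
Result: palindrome

1


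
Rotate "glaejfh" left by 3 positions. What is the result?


Input: "glaejfh", rotate left by 3
First 3 characters: "gla"
Remaining characters: "ejfh"
Concatenate remaining + first: "ejfh" + "gla" = "ejfhgla"

ejfhgla


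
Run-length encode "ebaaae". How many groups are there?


Input: ebaaae
Scanning for consecutive runs:
  Group 1: 'e' x 1 (positions 0-0)
  Group 2: 'b' x 1 (positions 1-1)
  Group 3: 'a' x 3 (positions 2-4)
  Group 4: 'e' x 1 (positions 5-5)
Total groups: 4

4


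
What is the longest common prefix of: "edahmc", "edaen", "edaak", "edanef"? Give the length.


Words: edahmc, edaen, edaak, edanef
  Position 0: all 'e' => match
  Position 1: all 'd' => match
  Position 2: all 'a' => match
  Position 3: ('h', 'e', 'a', 'n') => mismatch, stop
LCP = "eda" (length 3)

3


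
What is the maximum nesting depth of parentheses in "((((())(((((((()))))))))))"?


Input: "((((())(((((((()))))))))))"
Tracking depth:
  Position 0 '(': depth becomes 1
  Position 1 '(': depth becomes 2
  Position 2 '(': depth becomes 3
  Position 3 '(': depth becomes 4
  Position 4 '(': depth becomes 5
  Position 5 ')': depth becomes 4
  Position 6 ')': depth becomes 3
  Position 7 '(': depth becomes 4
  Position 8 '(': depth becomes 5
  Position 9 '(': depth becomes 6
  Position 10 '(': depth becomes 7
  Position 11 '(': depth becomes 8
  Position 12 '(': depth becomes 9
  Position 13 '(': depth becomes 10
  Position 14 '(': depth becomes 11
  Position 15 ')': depth becomes 10
  Position 16 ')': depth becomes 9
  Position 17 ')': depth becomes 8
  Position 18 ')': depth becomes 7
  Position 19 ')': depth becomes 6
  Position 20 ')': depth becomes 5
  Position 21 ')': depth becomes 4
  Position 22 ')': depth becomes 3
  Position 23 ')': depth becomes 2
  Position 24 ')': depth becomes 1
  Position 25 ')': depth becomes 0
Maximum depth reached: 11

11


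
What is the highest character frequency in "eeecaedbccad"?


Input: eeecaedbccad
Character counts:
  'a': 2
  'b': 1
  'c': 3
  'd': 2
  'e': 4
Maximum frequency: 4

4


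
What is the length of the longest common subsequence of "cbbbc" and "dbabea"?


LCS of "cbbbc" and "dbabea"
DP table:
           d    b    a    b    e    a
      0    0    0    0    0    0    0
  c   0    0    0    0    0    0    0
  b   0    0    1    1    1    1    1
  b   0    0    1    1    2    2    2
  b   0    0    1    1    2    2    2
  c   0    0    1    1    2    2    2
LCS length = dp[5][6] = 2

2


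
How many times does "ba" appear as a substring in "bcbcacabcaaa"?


Searching for "ba" in "bcbcacabcaaa"
Scanning each position:
  Position 0: "bc" => no
  Position 1: "cb" => no
  Position 2: "bc" => no
  Position 3: "ca" => no
  Position 4: "ac" => no
  Position 5: "ca" => no
  Position 6: "ab" => no
  Position 7: "bc" => no
  Position 8: "ca" => no
  Position 9: "aa" => no
  Position 10: "aa" => no
Total occurrences: 0

0


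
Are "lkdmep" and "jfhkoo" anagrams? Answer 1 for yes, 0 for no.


Strings: "lkdmep", "jfhkoo"
Sorted first:  deklmp
Sorted second: fhjkoo
Differ at position 0: 'd' vs 'f' => not anagrams

0


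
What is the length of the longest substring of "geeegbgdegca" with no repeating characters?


Input: "geeegbgdegca"
Sliding window (track last position of each char):
  Position 0 ('g'): window [0,0] length 1 -- new best
  Position 1 ('e'): window [0,1] length 2 -- new best
  Position 2 ('e'): repeat (last at 1), move window start to 2
  Position 2 ('e'): window [2,2] length 1
  Position 3 ('e'): repeat (last at 2), move window start to 3
  Position 3 ('e'): window [3,3] length 1
  Position 4 ('g'): window [3,4] length 2
  Position 5 ('b'): window [3,5] length 3 -- new best
  Position 6 ('g'): repeat (last at 4), move window start to 5
  Position 6 ('g'): window [5,6] length 2
  Position 7 ('d'): window [5,7] length 3
  Position 8 ('e'): window [5,8] length 4 -- new best
  Position 9 ('g'): repeat (last at 6), move window start to 7
  Position 9 ('g'): window [7,9] length 3
  Position 10 ('c'): window [7,10] length 4
  Position 11 ('a'): window [7,11] length 5 -- new best
Longest substring with no repeats: "degca" with length 5

5


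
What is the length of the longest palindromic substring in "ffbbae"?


Input: "ffbbae"
Checking substrings for palindromes:
  [0:2] "ff" (len 2) => palindrome
  [2:4] "bb" (len 2) => palindrome
Longest palindromic substring: "ff" with length 2

2


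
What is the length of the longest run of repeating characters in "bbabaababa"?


Input: "bbabaababa"
Scanning for longest run:
  Position 1 ('b'): continues run of 'b', length=2
  Position 2 ('a'): new char, reset run to 1
  Position 3 ('b'): new char, reset run to 1
  Position 4 ('a'): new char, reset run to 1
  Position 5 ('a'): continues run of 'a', length=2
  Position 6 ('b'): new char, reset run to 1
  Position 7 ('a'): new char, reset run to 1
  Position 8 ('b'): new char, reset run to 1
  Position 9 ('a'): new char, reset run to 1
Longest run: 'b' with length 2

2


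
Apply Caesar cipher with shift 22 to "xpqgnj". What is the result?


Caesar cipher: shift "xpqgnj" by 22
  'x' (pos 23) + 22 = pos 19 = 't'
  'p' (pos 15) + 22 = pos 11 = 'l'
  'q' (pos 16) + 22 = pos 12 = 'm'
  'g' (pos 6) + 22 = pos 2 = 'c'
  'n' (pos 13) + 22 = pos 9 = 'j'
  'j' (pos 9) + 22 = pos 5 = 'f'
Result: tlmcjf

tlmcjf


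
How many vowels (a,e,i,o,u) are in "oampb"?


Input: oampb
Checking each character:
  'o' at position 0: vowel (running total: 1)
  'a' at position 1: vowel (running total: 2)
  'm' at position 2: consonant
  'p' at position 3: consonant
  'b' at position 4: consonant
Total vowels: 2

2


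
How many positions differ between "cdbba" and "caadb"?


Comparing "cdbba" and "caadb" position by position:
  Position 0: 'c' vs 'c' => same
  Position 1: 'd' vs 'a' => DIFFER
  Position 2: 'b' vs 'a' => DIFFER
  Position 3: 'b' vs 'd' => DIFFER
  Position 4: 'a' vs 'b' => DIFFER
Positions that differ: 4

4


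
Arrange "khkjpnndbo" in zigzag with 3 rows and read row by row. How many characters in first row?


Zigzag "khkjpnndbo" into 3 rows:
Placing characters:
  'k' => row 0
  'h' => row 1
  'k' => row 2
  'j' => row 1
  'p' => row 0
  'n' => row 1
  'n' => row 2
  'd' => row 1
  'b' => row 0
  'o' => row 1
Rows:
  Row 0: "kpb"
  Row 1: "hjndo"
  Row 2: "kn"
First row length: 3

3


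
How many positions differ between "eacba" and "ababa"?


Comparing "eacba" and "ababa" position by position:
  Position 0: 'e' vs 'a' => DIFFER
  Position 1: 'a' vs 'b' => DIFFER
  Position 2: 'c' vs 'a' => DIFFER
  Position 3: 'b' vs 'b' => same
  Position 4: 'a' vs 'a' => same
Positions that differ: 3

3


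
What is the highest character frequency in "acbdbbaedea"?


Input: acbdbbaedea
Character counts:
  'a': 3
  'b': 3
  'c': 1
  'd': 2
  'e': 2
Maximum frequency: 3

3


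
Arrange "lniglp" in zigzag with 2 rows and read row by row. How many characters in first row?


Zigzag "lniglp" into 2 rows:
Placing characters:
  'l' => row 0
  'n' => row 1
  'i' => row 0
  'g' => row 1
  'l' => row 0
  'p' => row 1
Rows:
  Row 0: "lil"
  Row 1: "ngp"
First row length: 3

3


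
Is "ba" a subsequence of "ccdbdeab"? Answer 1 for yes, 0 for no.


Check if "ba" is a subsequence of "ccdbdeab"
Greedy scan:
  Position 0 ('c'): no match needed
  Position 1 ('c'): no match needed
  Position 2 ('d'): no match needed
  Position 3 ('b'): matches sub[0] = 'b'
  Position 4 ('d'): no match needed
  Position 5 ('e'): no match needed
  Position 6 ('a'): matches sub[1] = 'a'
  Position 7 ('b'): no match needed
All 2 characters matched => is a subsequence

1


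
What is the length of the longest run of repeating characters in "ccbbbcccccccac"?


Input: "ccbbbcccccccac"
Scanning for longest run:
  Position 1 ('c'): continues run of 'c', length=2
  Position 2 ('b'): new char, reset run to 1
  Position 3 ('b'): continues run of 'b', length=2
  Position 4 ('b'): continues run of 'b', length=3
  Position 5 ('c'): new char, reset run to 1
  Position 6 ('c'): continues run of 'c', length=2
  Position 7 ('c'): continues run of 'c', length=3
  Position 8 ('c'): continues run of 'c', length=4
  Position 9 ('c'): continues run of 'c', length=5
  Position 10 ('c'): continues run of 'c', length=6
  Position 11 ('c'): continues run of 'c', length=7
  Position 12 ('a'): new char, reset run to 1
  Position 13 ('c'): new char, reset run to 1
Longest run: 'c' with length 7

7


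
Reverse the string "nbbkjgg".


Input: nbbkjgg
Reading characters right to left:
  Position 6: 'g'
  Position 5: 'g'
  Position 4: 'j'
  Position 3: 'k'
  Position 2: 'b'
  Position 1: 'b'
  Position 0: 'n'
Reversed: ggjkbbn

ggjkbbn


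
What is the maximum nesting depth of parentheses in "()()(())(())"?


Input: "()()(())(())"
Tracking depth:
  Position 0 '(': depth becomes 1
  Position 1 ')': depth becomes 0
  Position 2 '(': depth becomes 1
  Position 3 ')': depth becomes 0
  Position 4 '(': depth becomes 1
  Position 5 '(': depth becomes 2
  Position 6 ')': depth becomes 1
  Position 7 ')': depth becomes 0
  Position 8 '(': depth becomes 1
  Position 9 '(': depth becomes 2
  Position 10 ')': depth becomes 1
  Position 11 ')': depth becomes 0
Maximum depth reached: 2

2


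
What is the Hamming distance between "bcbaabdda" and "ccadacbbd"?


Comparing "bcbaabdda" and "ccadacbbd" position by position:
  Position 0: 'b' vs 'c' => differ
  Position 1: 'c' vs 'c' => same
  Position 2: 'b' vs 'a' => differ
  Position 3: 'a' vs 'd' => differ
  Position 4: 'a' vs 'a' => same
  Position 5: 'b' vs 'c' => differ
  Position 6: 'd' vs 'b' => differ
  Position 7: 'd' vs 'b' => differ
  Position 8: 'a' vs 'd' => differ
Total differences (Hamming distance): 7

7


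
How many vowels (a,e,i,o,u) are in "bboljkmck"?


Input: bboljkmck
Checking each character:
  'b' at position 0: consonant
  'b' at position 1: consonant
  'o' at position 2: vowel (running total: 1)
  'l' at position 3: consonant
  'j' at position 4: consonant
  'k' at position 5: consonant
  'm' at position 6: consonant
  'c' at position 7: consonant
  'k' at position 8: consonant
Total vowels: 1

1


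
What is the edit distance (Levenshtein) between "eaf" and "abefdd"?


Computing edit distance: "eaf" -> "abefdd"
DP table:
           a    b    e    f    d    d
      0    1    2    3    4    5    6
  e   1    1    2    2    3    4    5
  a   2    1    2    3    3    4    5
  f   3    2    2    3    3    4    5
Edit distance = dp[3][6] = 5

5


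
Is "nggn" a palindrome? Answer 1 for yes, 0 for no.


Input: nggn
Reversed: nggn
  Compare pos 0 ('n') with pos 3 ('n'): match
  Compare pos 1 ('g') with pos 2 ('g'): match
Result: palindrome

1


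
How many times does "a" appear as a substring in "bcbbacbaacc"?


Searching for "a" in "bcbbacbaacc"
Scanning each position:
  Position 0: "b" => no
  Position 1: "c" => no
  Position 2: "b" => no
  Position 3: "b" => no
  Position 4: "a" => MATCH
  Position 5: "c" => no
  Position 6: "b" => no
  Position 7: "a" => MATCH
  Position 8: "a" => MATCH
  Position 9: "c" => no
  Position 10: "c" => no
Total occurrences: 3

3


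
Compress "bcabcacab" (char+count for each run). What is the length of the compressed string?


Input: bcabcacab
Runs:
  'b' x 1 => "b1"
  'c' x 1 => "c1"
  'a' x 1 => "a1"
  'b' x 1 => "b1"
  'c' x 1 => "c1"
  'a' x 1 => "a1"
  'c' x 1 => "c1"
  'a' x 1 => "a1"
  'b' x 1 => "b1"
Compressed: "b1c1a1b1c1a1c1a1b1"
Compressed length: 18

18


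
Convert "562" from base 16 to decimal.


Input: "562" in base 16
Positional expansion:
  Digit '5' (value 5) x 16^2 = 1280
  Digit '6' (value 6) x 16^1 = 96
  Digit '2' (value 2) x 16^0 = 2
Sum = 1378

1378


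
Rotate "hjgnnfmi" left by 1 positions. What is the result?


Input: "hjgnnfmi", rotate left by 1
First 1 characters: "h"
Remaining characters: "jgnnfmi"
Concatenate remaining + first: "jgnnfmi" + "h" = "jgnnfmih"

jgnnfmih


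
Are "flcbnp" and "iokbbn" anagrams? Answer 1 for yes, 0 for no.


Strings: "flcbnp", "iokbbn"
Sorted first:  bcflnp
Sorted second: bbikno
Differ at position 1: 'c' vs 'b' => not anagrams

0


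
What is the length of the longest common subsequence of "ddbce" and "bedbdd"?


LCS of "ddbce" and "bedbdd"
DP table:
           b    e    d    b    d    d
      0    0    0    0    0    0    0
  d   0    0    0    1    1    1    1
  d   0    0    0    1    1    2    2
  b   0    1    1    1    2    2    2
  c   0    1    1    1    2    2    2
  e   0    1    2    2    2    2    2
LCS length = dp[5][6] = 2

2


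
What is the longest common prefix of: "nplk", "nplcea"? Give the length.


Words: nplk, nplcea
  Position 0: all 'n' => match
  Position 1: all 'p' => match
  Position 2: all 'l' => match
  Position 3: ('k', 'c') => mismatch, stop
LCP = "npl" (length 3)

3


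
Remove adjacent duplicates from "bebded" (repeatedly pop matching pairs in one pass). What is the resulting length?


Input: bebded
Stack-based adjacent duplicate removal:
  Read 'b': push. Stack: b
  Read 'e': push. Stack: be
  Read 'b': push. Stack: beb
  Read 'd': push. Stack: bebd
  Read 'e': push. Stack: bebde
  Read 'd': push. Stack: bebded
Final stack: "bebded" (length 6)

6


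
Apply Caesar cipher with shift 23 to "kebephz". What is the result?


Caesar cipher: shift "kebephz" by 23
  'k' (pos 10) + 23 = pos 7 = 'h'
  'e' (pos 4) + 23 = pos 1 = 'b'
  'b' (pos 1) + 23 = pos 24 = 'y'
  'e' (pos 4) + 23 = pos 1 = 'b'
  'p' (pos 15) + 23 = pos 12 = 'm'
  'h' (pos 7) + 23 = pos 4 = 'e'
  'z' (pos 25) + 23 = pos 22 = 'w'
Result: hbybmew

hbybmew


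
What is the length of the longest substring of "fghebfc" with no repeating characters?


Input: "fghebfc"
Sliding window (track last position of each char):
  Position 0 ('f'): window [0,0] length 1 -- new best
  Position 1 ('g'): window [0,1] length 2 -- new best
  Position 2 ('h'): window [0,2] length 3 -- new best
  Position 3 ('e'): window [0,3] length 4 -- new best
  Position 4 ('b'): window [0,4] length 5 -- new best
  Position 5 ('f'): repeat (last at 0), move window start to 1
  Position 5 ('f'): window [1,5] length 5
  Position 6 ('c'): window [1,6] length 6 -- new best
Longest substring with no repeats: "ghebfc" with length 6

6


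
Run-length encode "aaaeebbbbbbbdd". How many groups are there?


Input: aaaeebbbbbbbdd
Scanning for consecutive runs:
  Group 1: 'a' x 3 (positions 0-2)
  Group 2: 'e' x 2 (positions 3-4)
  Group 3: 'b' x 7 (positions 5-11)
  Group 4: 'd' x 2 (positions 12-13)
Total groups: 4

4


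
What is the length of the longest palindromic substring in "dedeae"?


Input: "dedeae"
Checking substrings for palindromes:
  [0:3] "ded" (len 3) => palindrome
  [1:4] "ede" (len 3) => palindrome
  [3:6] "eae" (len 3) => palindrome
Longest palindromic substring: "ded" with length 3

3


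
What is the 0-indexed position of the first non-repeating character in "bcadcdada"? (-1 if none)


Input: bcadcdada
Character frequencies:
  'a': 3
  'b': 1
  'c': 2
  'd': 3
Scanning left to right for freq == 1:
  Position 0 ('b'): unique! => answer = 0

0


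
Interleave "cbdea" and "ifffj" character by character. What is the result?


Interleaving "cbdea" and "ifffj":
  Position 0: 'c' from first, 'i' from second => "ci"
  Position 1: 'b' from first, 'f' from second => "bf"
  Position 2: 'd' from first, 'f' from second => "df"
  Position 3: 'e' from first, 'f' from second => "ef"
  Position 4: 'a' from first, 'j' from second => "aj"
Result: cibfdfefaj

cibfdfefaj


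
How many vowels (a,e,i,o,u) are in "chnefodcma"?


Input: chnefodcma
Checking each character:
  'c' at position 0: consonant
  'h' at position 1: consonant
  'n' at position 2: consonant
  'e' at position 3: vowel (running total: 1)
  'f' at position 4: consonant
  'o' at position 5: vowel (running total: 2)
  'd' at position 6: consonant
  'c' at position 7: consonant
  'm' at position 8: consonant
  'a' at position 9: vowel (running total: 3)
Total vowels: 3

3


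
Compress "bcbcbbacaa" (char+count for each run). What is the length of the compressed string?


Input: bcbcbbacaa
Runs:
  'b' x 1 => "b1"
  'c' x 1 => "c1"
  'b' x 1 => "b1"
  'c' x 1 => "c1"
  'b' x 2 => "b2"
  'a' x 1 => "a1"
  'c' x 1 => "c1"
  'a' x 2 => "a2"
Compressed: "b1c1b1c1b2a1c1a2"
Compressed length: 16

16


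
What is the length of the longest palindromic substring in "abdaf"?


Input: "abdaf"
Checking substrings for palindromes:
  No multi-char palindromic substrings found
Longest palindromic substring: "a" with length 1

1


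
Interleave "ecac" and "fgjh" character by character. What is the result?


Interleaving "ecac" and "fgjh":
  Position 0: 'e' from first, 'f' from second => "ef"
  Position 1: 'c' from first, 'g' from second => "cg"
  Position 2: 'a' from first, 'j' from second => "aj"
  Position 3: 'c' from first, 'h' from second => "ch"
Result: efcgajch

efcgajch


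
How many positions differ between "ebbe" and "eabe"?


Comparing "ebbe" and "eabe" position by position:
  Position 0: 'e' vs 'e' => same
  Position 1: 'b' vs 'a' => DIFFER
  Position 2: 'b' vs 'b' => same
  Position 3: 'e' vs 'e' => same
Positions that differ: 1

1


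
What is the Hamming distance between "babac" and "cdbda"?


Comparing "babac" and "cdbda" position by position:
  Position 0: 'b' vs 'c' => differ
  Position 1: 'a' vs 'd' => differ
  Position 2: 'b' vs 'b' => same
  Position 3: 'a' vs 'd' => differ
  Position 4: 'c' vs 'a' => differ
Total differences (Hamming distance): 4

4


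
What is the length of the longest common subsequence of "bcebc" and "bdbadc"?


LCS of "bcebc" and "bdbadc"
DP table:
           b    d    b    a    d    c
      0    0    0    0    0    0    0
  b   0    1    1    1    1    1    1
  c   0    1    1    1    1    1    2
  e   0    1    1    1    1    1    2
  b   0    1    1    2    2    2    2
  c   0    1    1    2    2    2    3
LCS length = dp[5][6] = 3

3


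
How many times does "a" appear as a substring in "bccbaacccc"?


Searching for "a" in "bccbaacccc"
Scanning each position:
  Position 0: "b" => no
  Position 1: "c" => no
  Position 2: "c" => no
  Position 3: "b" => no
  Position 4: "a" => MATCH
  Position 5: "a" => MATCH
  Position 6: "c" => no
  Position 7: "c" => no
  Position 8: "c" => no
  Position 9: "c" => no
Total occurrences: 2

2


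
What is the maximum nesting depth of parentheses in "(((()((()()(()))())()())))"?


Input: "(((()((()()(()))())()())))"
Tracking depth:
  Position 0 '(': depth becomes 1
  Position 1 '(': depth becomes 2
  Position 2 '(': depth becomes 3
  Position 3 '(': depth becomes 4
  Position 4 ')': depth becomes 3
  Position 5 '(': depth becomes 4
  Position 6 '(': depth becomes 5
  Position 7 '(': depth becomes 6
  Position 8 ')': depth becomes 5
  Position 9 '(': depth becomes 6
  Position 10 ')': depth becomes 5
  Position 11 '(': depth becomes 6
  Position 12 '(': depth becomes 7
  Position 13 ')': depth becomes 6
  Position 14 ')': depth becomes 5
  Position 15 ')': depth becomes 4
  Position 16 '(': depth becomes 5
  Position 17 ')': depth becomes 4
  Position 18 ')': depth becomes 3
  Position 19 '(': depth becomes 4
  Position 20 ')': depth becomes 3
  Position 21 '(': depth becomes 4
  Position 22 ')': depth becomes 3
  Position 23 ')': depth becomes 2
  Position 24 ')': depth becomes 1
  Position 25 ')': depth becomes 0
Maximum depth reached: 7

7


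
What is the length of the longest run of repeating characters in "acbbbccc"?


Input: "acbbbccc"
Scanning for longest run:
  Position 1 ('c'): new char, reset run to 1
  Position 2 ('b'): new char, reset run to 1
  Position 3 ('b'): continues run of 'b', length=2
  Position 4 ('b'): continues run of 'b', length=3
  Position 5 ('c'): new char, reset run to 1
  Position 6 ('c'): continues run of 'c', length=2
  Position 7 ('c'): continues run of 'c', length=3
Longest run: 'b' with length 3

3


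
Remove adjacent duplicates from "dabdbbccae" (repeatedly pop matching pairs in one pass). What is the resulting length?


Input: dabdbbccae
Stack-based adjacent duplicate removal:
  Read 'd': push. Stack: d
  Read 'a': push. Stack: da
  Read 'b': push. Stack: dab
  Read 'd': push. Stack: dabd
  Read 'b': push. Stack: dabdb
  Read 'b': matches stack top 'b' => pop. Stack: dabd
  Read 'c': push. Stack: dabdc
  Read 'c': matches stack top 'c' => pop. Stack: dabd
  Read 'a': push. Stack: dabda
  Read 'e': push. Stack: dabdae
Final stack: "dabdae" (length 6)

6


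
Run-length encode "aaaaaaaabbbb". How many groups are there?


Input: aaaaaaaabbbb
Scanning for consecutive runs:
  Group 1: 'a' x 8 (positions 0-7)
  Group 2: 'b' x 4 (positions 8-11)
Total groups: 2

2


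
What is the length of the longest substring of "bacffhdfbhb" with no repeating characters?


Input: "bacffhdfbhb"
Sliding window (track last position of each char):
  Position 0 ('b'): window [0,0] length 1 -- new best
  Position 1 ('a'): window [0,1] length 2 -- new best
  Position 2 ('c'): window [0,2] length 3 -- new best
  Position 3 ('f'): window [0,3] length 4 -- new best
  Position 4 ('f'): repeat (last at 3), move window start to 4
  Position 4 ('f'): window [4,4] length 1
  Position 5 ('h'): window [4,5] length 2
  Position 6 ('d'): window [4,6] length 3
  Position 7 ('f'): repeat (last at 4), move window start to 5
  Position 7 ('f'): window [5,7] length 3
  Position 8 ('b'): window [5,8] length 4
  Position 9 ('h'): repeat (last at 5), move window start to 6
  Position 9 ('h'): window [6,9] length 4
  Position 10 ('b'): repeat (last at 8), move window start to 9
  Position 10 ('b'): window [9,10] length 2
Longest substring with no repeats: "bacf" with length 4

4


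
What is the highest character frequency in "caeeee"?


Input: caeeee
Character counts:
  'a': 1
  'c': 1
  'e': 4
Maximum frequency: 4

4


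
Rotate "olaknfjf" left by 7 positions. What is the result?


Input: "olaknfjf", rotate left by 7
First 7 characters: "olaknfj"
Remaining characters: "f"
Concatenate remaining + first: "f" + "olaknfj" = "folaknfj"

folaknfj


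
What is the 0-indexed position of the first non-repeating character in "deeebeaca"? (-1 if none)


Input: deeebeaca
Character frequencies:
  'a': 2
  'b': 1
  'c': 1
  'd': 1
  'e': 4
Scanning left to right for freq == 1:
  Position 0 ('d'): unique! => answer = 0

0


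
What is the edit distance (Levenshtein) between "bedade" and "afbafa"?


Computing edit distance: "bedade" -> "afbafa"
DP table:
           a    f    b    a    f    a
      0    1    2    3    4    5    6
  b   1    1    2    2    3    4    5
  e   2    2    2    3    3    4    5
  d   3    3    3    3    4    4    5
  a   4    3    4    4    3    4    4
  d   5    4    4    5    4    4    5
  e   6    5    5    5    5    5    5
Edit distance = dp[6][6] = 5

5


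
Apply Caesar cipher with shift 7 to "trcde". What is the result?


Caesar cipher: shift "trcde" by 7
  't' (pos 19) + 7 = pos 0 = 'a'
  'r' (pos 17) + 7 = pos 24 = 'y'
  'c' (pos 2) + 7 = pos 9 = 'j'
  'd' (pos 3) + 7 = pos 10 = 'k'
  'e' (pos 4) + 7 = pos 11 = 'l'
Result: ayjkl

ayjkl


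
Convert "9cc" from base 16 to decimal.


Input: "9cc" in base 16
Positional expansion:
  Digit '9' (value 9) x 16^2 = 2304
  Digit 'c' (value 12) x 16^1 = 192
  Digit 'c' (value 12) x 16^0 = 12
Sum = 2508

2508


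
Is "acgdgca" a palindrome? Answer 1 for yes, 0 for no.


Input: acgdgca
Reversed: acgdgca
  Compare pos 0 ('a') with pos 6 ('a'): match
  Compare pos 1 ('c') with pos 5 ('c'): match
  Compare pos 2 ('g') with pos 4 ('g'): match
Result: palindrome

1


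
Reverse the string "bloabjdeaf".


Input: bloabjdeaf
Reading characters right to left:
  Position 9: 'f'
  Position 8: 'a'
  Position 7: 'e'
  Position 6: 'd'
  Position 5: 'j'
  Position 4: 'b'
  Position 3: 'a'
  Position 2: 'o'
  Position 1: 'l'
  Position 0: 'b'
Reversed: faedjbaolb

faedjbaolb


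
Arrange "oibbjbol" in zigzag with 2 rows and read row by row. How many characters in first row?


Zigzag "oibbjbol" into 2 rows:
Placing characters:
  'o' => row 0
  'i' => row 1
  'b' => row 0
  'b' => row 1
  'j' => row 0
  'b' => row 1
  'o' => row 0
  'l' => row 1
Rows:
  Row 0: "objo"
  Row 1: "ibbl"
First row length: 4

4


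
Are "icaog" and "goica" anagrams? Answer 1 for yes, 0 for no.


Strings: "icaog", "goica"
Sorted first:  acgio
Sorted second: acgio
Sorted forms match => anagrams

1


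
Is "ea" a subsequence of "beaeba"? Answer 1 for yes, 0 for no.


Check if "ea" is a subsequence of "beaeba"
Greedy scan:
  Position 0 ('b'): no match needed
  Position 1 ('e'): matches sub[0] = 'e'
  Position 2 ('a'): matches sub[1] = 'a'
  Position 3 ('e'): no match needed
  Position 4 ('b'): no match needed
  Position 5 ('a'): no match needed
All 2 characters matched => is a subsequence

1


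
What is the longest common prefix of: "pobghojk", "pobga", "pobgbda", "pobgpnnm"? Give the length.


Words: pobghojk, pobga, pobgbda, pobgpnnm
  Position 0: all 'p' => match
  Position 1: all 'o' => match
  Position 2: all 'b' => match
  Position 3: all 'g' => match
  Position 4: ('h', 'a', 'b', 'p') => mismatch, stop
LCP = "pobg" (length 4)

4


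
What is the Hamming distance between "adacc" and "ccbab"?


Comparing "adacc" and "ccbab" position by position:
  Position 0: 'a' vs 'c' => differ
  Position 1: 'd' vs 'c' => differ
  Position 2: 'a' vs 'b' => differ
  Position 3: 'c' vs 'a' => differ
  Position 4: 'c' vs 'b' => differ
Total differences (Hamming distance): 5

5


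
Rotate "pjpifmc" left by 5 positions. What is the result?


Input: "pjpifmc", rotate left by 5
First 5 characters: "pjpif"
Remaining characters: "mc"
Concatenate remaining + first: "mc" + "pjpif" = "mcpjpif"

mcpjpif


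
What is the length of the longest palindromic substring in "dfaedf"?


Input: "dfaedf"
Checking substrings for palindromes:
  No multi-char palindromic substrings found
Longest palindromic substring: "d" with length 1

1


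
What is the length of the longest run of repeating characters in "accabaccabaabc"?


Input: "accabaccabaabc"
Scanning for longest run:
  Position 1 ('c'): new char, reset run to 1
  Position 2 ('c'): continues run of 'c', length=2
  Position 3 ('a'): new char, reset run to 1
  Position 4 ('b'): new char, reset run to 1
  Position 5 ('a'): new char, reset run to 1
  Position 6 ('c'): new char, reset run to 1
  Position 7 ('c'): continues run of 'c', length=2
  Position 8 ('a'): new char, reset run to 1
  Position 9 ('b'): new char, reset run to 1
  Position 10 ('a'): new char, reset run to 1
  Position 11 ('a'): continues run of 'a', length=2
  Position 12 ('b'): new char, reset run to 1
  Position 13 ('c'): new char, reset run to 1
Longest run: 'c' with length 2

2


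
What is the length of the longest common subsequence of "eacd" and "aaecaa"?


LCS of "eacd" and "aaecaa"
DP table:
           a    a    e    c    a    a
      0    0    0    0    0    0    0
  e   0    0    0    1    1    1    1
  a   0    1    1    1    1    2    2
  c   0    1    1    1    2    2    2
  d   0    1    1    1    2    2    2
LCS length = dp[4][6] = 2

2


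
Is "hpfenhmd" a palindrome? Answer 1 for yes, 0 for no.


Input: hpfenhmd
Reversed: dmhnefph
  Compare pos 0 ('h') with pos 7 ('d'): MISMATCH
  Compare pos 1 ('p') with pos 6 ('m'): MISMATCH
  Compare pos 2 ('f') with pos 5 ('h'): MISMATCH
  Compare pos 3 ('e') with pos 4 ('n'): MISMATCH
Result: not a palindrome

0


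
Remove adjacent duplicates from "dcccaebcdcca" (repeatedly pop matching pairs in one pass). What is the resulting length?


Input: dcccaebcdcca
Stack-based adjacent duplicate removal:
  Read 'd': push. Stack: d
  Read 'c': push. Stack: dc
  Read 'c': matches stack top 'c' => pop. Stack: d
  Read 'c': push. Stack: dc
  Read 'a': push. Stack: dca
  Read 'e': push. Stack: dcae
  Read 'b': push. Stack: dcaeb
  Read 'c': push. Stack: dcaebc
  Read 'd': push. Stack: dcaebcd
  Read 'c': push. Stack: dcaebcdc
  Read 'c': matches stack top 'c' => pop. Stack: dcaebcd
  Read 'a': push. Stack: dcaebcda
Final stack: "dcaebcda" (length 8)

8


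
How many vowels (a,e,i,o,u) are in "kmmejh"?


Input: kmmejh
Checking each character:
  'k' at position 0: consonant
  'm' at position 1: consonant
  'm' at position 2: consonant
  'e' at position 3: vowel (running total: 1)
  'j' at position 4: consonant
  'h' at position 5: consonant
Total vowels: 1

1


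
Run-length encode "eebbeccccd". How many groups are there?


Input: eebbeccccd
Scanning for consecutive runs:
  Group 1: 'e' x 2 (positions 0-1)
  Group 2: 'b' x 2 (positions 2-3)
  Group 3: 'e' x 1 (positions 4-4)
  Group 4: 'c' x 4 (positions 5-8)
  Group 5: 'd' x 1 (positions 9-9)
Total groups: 5

5


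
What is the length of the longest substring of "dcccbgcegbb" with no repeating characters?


Input: "dcccbgcegbb"
Sliding window (track last position of each char):
  Position 0 ('d'): window [0,0] length 1 -- new best
  Position 1 ('c'): window [0,1] length 2 -- new best
  Position 2 ('c'): repeat (last at 1), move window start to 2
  Position 2 ('c'): window [2,2] length 1
  Position 3 ('c'): repeat (last at 2), move window start to 3
  Position 3 ('c'): window [3,3] length 1
  Position 4 ('b'): window [3,4] length 2
  Position 5 ('g'): window [3,5] length 3 -- new best
  Position 6 ('c'): repeat (last at 3), move window start to 4
  Position 6 ('c'): window [4,6] length 3
  Position 7 ('e'): window [4,7] length 4 -- new best
  Position 8 ('g'): repeat (last at 5), move window start to 6
  Position 8 ('g'): window [6,8] length 3
  Position 9 ('b'): window [6,9] length 4
  Position 10 ('b'): repeat (last at 9), move window start to 10
  Position 10 ('b'): window [10,10] length 1
Longest substring with no repeats: "bgce" with length 4

4


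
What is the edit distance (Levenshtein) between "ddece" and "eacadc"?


Computing edit distance: "ddece" -> "eacadc"
DP table:
           e    a    c    a    d    c
      0    1    2    3    4    5    6
  d   1    1    2    3    4    4    5
  d   2    2    2    3    4    4    5
  e   3    2    3    3    4    5    5
  c   4    3    3    3    4    5    5
  e   5    4    4    4    4    5    6
Edit distance = dp[5][6] = 6

6


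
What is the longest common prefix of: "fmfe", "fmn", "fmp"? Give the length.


Words: fmfe, fmn, fmp
  Position 0: all 'f' => match
  Position 1: all 'm' => match
  Position 2: ('f', 'n', 'p') => mismatch, stop
LCP = "fm" (length 2)

2


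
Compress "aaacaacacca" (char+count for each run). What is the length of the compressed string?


Input: aaacaacacca
Runs:
  'a' x 3 => "a3"
  'c' x 1 => "c1"
  'a' x 2 => "a2"
  'c' x 1 => "c1"
  'a' x 1 => "a1"
  'c' x 2 => "c2"
  'a' x 1 => "a1"
Compressed: "a3c1a2c1a1c2a1"
Compressed length: 14

14


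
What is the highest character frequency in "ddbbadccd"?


Input: ddbbadccd
Character counts:
  'a': 1
  'b': 2
  'c': 2
  'd': 4
Maximum frequency: 4

4


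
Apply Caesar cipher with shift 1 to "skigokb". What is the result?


Caesar cipher: shift "skigokb" by 1
  's' (pos 18) + 1 = pos 19 = 't'
  'k' (pos 10) + 1 = pos 11 = 'l'
  'i' (pos 8) + 1 = pos 9 = 'j'
  'g' (pos 6) + 1 = pos 7 = 'h'
  'o' (pos 14) + 1 = pos 15 = 'p'
  'k' (pos 10) + 1 = pos 11 = 'l'
  'b' (pos 1) + 1 = pos 2 = 'c'
Result: tljhplc

tljhplc


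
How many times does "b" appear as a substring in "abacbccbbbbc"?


Searching for "b" in "abacbccbbbbc"
Scanning each position:
  Position 0: "a" => no
  Position 1: "b" => MATCH
  Position 2: "a" => no
  Position 3: "c" => no
  Position 4: "b" => MATCH
  Position 5: "c" => no
  Position 6: "c" => no
  Position 7: "b" => MATCH
  Position 8: "b" => MATCH
  Position 9: "b" => MATCH
  Position 10: "b" => MATCH
  Position 11: "c" => no
Total occurrences: 6

6
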